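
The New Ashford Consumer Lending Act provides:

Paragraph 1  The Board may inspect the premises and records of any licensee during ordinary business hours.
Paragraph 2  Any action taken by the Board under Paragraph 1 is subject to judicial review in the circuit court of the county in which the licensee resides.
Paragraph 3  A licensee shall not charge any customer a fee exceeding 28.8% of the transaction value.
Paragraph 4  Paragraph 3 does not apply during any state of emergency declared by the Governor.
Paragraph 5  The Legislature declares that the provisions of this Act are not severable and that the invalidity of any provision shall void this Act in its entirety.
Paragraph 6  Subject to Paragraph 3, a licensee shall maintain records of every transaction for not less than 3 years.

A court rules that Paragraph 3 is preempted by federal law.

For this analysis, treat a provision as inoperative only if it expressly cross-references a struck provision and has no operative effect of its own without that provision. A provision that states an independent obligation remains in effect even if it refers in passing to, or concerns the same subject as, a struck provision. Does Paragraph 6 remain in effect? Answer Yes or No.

No

Paragraph 3 is struck. Paragraph 4 operates only by reference to Paragraph 3, so it falls with Paragraph 3. Paragraph 5 provides that the Act is not severable, so the invalidity of any one provision voids the entire Act. No provision of the Act survives. Paragraph 6 is among the inoperative provisions, so the answer is no.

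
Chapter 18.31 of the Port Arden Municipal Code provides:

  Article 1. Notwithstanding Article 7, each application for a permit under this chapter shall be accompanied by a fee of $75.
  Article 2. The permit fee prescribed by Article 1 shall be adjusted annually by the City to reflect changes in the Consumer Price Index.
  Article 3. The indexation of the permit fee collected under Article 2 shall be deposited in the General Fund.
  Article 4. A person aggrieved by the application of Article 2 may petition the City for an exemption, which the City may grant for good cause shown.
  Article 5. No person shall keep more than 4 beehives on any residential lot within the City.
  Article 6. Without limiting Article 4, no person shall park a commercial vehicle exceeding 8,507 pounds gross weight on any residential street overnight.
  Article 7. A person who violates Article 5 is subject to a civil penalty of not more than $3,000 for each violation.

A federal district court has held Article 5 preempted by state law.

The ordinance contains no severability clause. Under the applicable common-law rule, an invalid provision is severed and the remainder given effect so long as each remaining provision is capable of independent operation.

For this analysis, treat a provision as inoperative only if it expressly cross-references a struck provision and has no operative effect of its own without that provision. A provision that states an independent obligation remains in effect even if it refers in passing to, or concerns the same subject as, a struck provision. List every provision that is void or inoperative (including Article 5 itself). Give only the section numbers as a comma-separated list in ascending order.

Article 5 is struck. The only function of Article 7 is the civil penalty for violating Article 5, so it cannot stand once Article 5 is removed. Article 1 mentions Article 7 but its own obligation stands independently of Article 7, so Article 1 is not affected. With no severability clause, the stated default rule severs what cannot stand and enforces each remaining provision that can operate on its own. That leaves Article 1, Article 2, Article 3, Article 4, and Article 6 in effect.

5, 7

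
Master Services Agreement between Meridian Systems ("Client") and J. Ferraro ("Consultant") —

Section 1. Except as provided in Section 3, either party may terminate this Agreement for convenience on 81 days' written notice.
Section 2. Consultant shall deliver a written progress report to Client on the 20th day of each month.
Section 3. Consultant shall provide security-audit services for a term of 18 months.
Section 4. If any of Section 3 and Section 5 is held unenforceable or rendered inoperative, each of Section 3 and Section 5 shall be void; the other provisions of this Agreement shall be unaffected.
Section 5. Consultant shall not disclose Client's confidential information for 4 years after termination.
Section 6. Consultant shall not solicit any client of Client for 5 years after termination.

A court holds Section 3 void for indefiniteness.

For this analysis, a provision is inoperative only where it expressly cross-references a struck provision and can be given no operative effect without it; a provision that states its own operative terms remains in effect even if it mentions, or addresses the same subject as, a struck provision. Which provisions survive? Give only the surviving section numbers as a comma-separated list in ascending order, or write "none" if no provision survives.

1, 2, 4, 6

Section 3 is struck. Section 1 mentions Section 3 but its own obligation stands independently of Section 3, so Section 1 is not affected. Nothing else in the Agreement is defined by reference to Section 3. Section 4 declares Section 3 and Section 5 mutually dependent; since one of them has fallen, all of them are of no effect. That brings down Section 5 as well. The remainder continues in force under Section 4. Section 1, Section 2, Section 4, and Section 6 remain in effect.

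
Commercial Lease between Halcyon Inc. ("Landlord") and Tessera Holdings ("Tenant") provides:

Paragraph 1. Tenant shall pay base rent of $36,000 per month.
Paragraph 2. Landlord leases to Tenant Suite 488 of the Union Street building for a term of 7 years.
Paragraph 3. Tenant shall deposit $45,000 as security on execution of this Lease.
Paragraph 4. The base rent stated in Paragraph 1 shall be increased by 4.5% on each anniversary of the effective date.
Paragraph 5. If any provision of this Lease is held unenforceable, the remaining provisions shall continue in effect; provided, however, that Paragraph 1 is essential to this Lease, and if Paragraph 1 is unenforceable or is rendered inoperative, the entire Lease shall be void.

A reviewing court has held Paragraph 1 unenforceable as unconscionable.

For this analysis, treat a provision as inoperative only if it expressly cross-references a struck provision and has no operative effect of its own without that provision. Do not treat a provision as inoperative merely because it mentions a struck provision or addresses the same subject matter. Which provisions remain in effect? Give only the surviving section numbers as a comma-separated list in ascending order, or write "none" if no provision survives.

none

Paragraph 1 is struck. Paragraph 4 has no operative effect of its own apart from Paragraph 1 and is therefore inoperative. Paragraph 5 makes Paragraph 1 an essential term, and Paragraph 1 is the provision held invalid; under Paragraph 5, the entire Lease is therefore void. No provision of the Lease survives.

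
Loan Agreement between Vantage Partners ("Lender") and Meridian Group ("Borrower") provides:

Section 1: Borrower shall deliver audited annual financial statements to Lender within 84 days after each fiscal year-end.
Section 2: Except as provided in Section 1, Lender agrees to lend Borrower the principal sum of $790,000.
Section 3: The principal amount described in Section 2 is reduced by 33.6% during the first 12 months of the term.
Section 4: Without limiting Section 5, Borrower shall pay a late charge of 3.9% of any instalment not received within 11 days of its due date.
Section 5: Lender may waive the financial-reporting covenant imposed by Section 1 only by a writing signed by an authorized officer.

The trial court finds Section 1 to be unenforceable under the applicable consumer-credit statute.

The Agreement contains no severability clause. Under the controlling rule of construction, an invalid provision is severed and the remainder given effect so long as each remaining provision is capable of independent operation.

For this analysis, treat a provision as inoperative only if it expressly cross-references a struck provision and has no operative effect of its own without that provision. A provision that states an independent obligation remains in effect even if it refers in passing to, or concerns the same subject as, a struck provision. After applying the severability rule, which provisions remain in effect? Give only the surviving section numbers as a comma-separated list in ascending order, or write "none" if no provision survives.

Section 1 is struck. Section 5 merely fixes the waiver condition for Section 1; with Section 1 gone it has nothing to operate on and falls away. Section 2 mentions Section 1 but its own obligation stands independently of Section 1, so Section 2 is not affected. Section 4 mentions Section 5 but its own obligation stands independently of Section 5, so Section 4 is not affected. With no severability clause, the stated default rule severs what cannot stand and enforces each remaining provision that can operate on its own. The provisions still in force are Section 2, Section 3, and Section 4.

2, 3, 4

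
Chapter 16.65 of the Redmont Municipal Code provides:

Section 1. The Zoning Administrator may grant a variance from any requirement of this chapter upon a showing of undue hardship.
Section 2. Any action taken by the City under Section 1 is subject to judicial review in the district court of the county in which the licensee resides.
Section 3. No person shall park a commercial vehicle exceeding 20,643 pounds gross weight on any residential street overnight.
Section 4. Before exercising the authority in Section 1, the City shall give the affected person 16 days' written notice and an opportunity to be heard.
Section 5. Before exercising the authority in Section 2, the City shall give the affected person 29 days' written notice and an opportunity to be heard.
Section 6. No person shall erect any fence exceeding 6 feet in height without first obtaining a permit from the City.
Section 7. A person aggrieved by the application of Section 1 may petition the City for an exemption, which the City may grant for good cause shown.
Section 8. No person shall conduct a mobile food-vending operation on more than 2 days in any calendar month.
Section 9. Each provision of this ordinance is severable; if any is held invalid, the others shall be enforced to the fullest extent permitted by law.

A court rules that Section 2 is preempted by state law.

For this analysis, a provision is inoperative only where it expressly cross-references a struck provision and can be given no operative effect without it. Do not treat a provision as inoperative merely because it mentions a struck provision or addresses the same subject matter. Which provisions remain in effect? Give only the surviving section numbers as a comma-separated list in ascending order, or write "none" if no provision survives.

Section 2 is struck. Section 5 has no operative effect of its own apart from Section 2 and is therefore inoperative. Section 9 is a severability clause and preserves every provision that can still be given independent effect. That leaves Section 1, Section 3, Section 4, Section 6, Section 7, Section 8, and Section 9 in effect.

1, 3, 4, 6, 7, 8, 9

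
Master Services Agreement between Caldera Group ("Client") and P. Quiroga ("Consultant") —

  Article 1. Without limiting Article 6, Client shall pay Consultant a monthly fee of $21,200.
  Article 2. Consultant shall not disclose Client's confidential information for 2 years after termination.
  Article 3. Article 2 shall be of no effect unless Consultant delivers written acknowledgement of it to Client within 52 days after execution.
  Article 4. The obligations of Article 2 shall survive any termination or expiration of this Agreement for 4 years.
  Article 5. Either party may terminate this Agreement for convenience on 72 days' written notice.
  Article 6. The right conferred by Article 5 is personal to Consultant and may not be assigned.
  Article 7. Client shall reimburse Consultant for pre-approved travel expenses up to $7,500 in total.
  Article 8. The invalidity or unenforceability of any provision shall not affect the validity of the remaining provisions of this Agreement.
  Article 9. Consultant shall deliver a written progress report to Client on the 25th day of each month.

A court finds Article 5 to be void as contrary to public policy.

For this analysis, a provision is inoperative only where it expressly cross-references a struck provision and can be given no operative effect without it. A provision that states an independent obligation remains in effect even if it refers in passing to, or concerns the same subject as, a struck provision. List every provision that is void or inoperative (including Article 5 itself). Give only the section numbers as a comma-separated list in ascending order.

Article 5 is struck. Article 6 merely fixes the non-assignment of Article 5; with Article 5 gone it has nothing to operate on and falls away. Although Article 1 refers to Article 6, its operative terms do not depend on Article 6, so it remains in effect. Article 8 is a severability clause and preserves every provision that can still be given independent effect. The provisions still in force are Article 1, Article 2, Article 3, Article 4, Article 7, Article 8, and Article 9.

5, 6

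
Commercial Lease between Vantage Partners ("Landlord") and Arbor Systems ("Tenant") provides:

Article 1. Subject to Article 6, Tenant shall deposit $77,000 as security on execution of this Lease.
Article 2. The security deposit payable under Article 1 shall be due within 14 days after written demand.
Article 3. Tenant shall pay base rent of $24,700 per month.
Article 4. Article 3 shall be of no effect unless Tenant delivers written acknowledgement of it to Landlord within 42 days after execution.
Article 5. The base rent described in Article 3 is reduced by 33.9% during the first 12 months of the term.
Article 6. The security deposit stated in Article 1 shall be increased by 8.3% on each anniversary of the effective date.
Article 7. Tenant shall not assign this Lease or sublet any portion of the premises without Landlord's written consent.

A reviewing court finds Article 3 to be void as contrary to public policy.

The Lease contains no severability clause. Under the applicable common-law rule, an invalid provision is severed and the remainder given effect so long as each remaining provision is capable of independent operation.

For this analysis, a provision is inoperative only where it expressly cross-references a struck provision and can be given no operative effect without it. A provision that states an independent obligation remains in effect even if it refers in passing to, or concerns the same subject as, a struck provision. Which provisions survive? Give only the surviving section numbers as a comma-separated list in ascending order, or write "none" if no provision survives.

Article 3 is struck. Article 4 has no operative effect of its own apart from Article 3 and is therefore inoperative. The whole of Article 5 is the introductory reduction to the base rent, defined by reference to Article 3, so Article 5 cannot stand once Article 3 is removed. Under the stated default rule, only provisions that cannot operate independently fall away; the rest are enforced. The provisions still in force are Article 1, Article 2, Article 6, and Article 7.

1, 2, 6, 7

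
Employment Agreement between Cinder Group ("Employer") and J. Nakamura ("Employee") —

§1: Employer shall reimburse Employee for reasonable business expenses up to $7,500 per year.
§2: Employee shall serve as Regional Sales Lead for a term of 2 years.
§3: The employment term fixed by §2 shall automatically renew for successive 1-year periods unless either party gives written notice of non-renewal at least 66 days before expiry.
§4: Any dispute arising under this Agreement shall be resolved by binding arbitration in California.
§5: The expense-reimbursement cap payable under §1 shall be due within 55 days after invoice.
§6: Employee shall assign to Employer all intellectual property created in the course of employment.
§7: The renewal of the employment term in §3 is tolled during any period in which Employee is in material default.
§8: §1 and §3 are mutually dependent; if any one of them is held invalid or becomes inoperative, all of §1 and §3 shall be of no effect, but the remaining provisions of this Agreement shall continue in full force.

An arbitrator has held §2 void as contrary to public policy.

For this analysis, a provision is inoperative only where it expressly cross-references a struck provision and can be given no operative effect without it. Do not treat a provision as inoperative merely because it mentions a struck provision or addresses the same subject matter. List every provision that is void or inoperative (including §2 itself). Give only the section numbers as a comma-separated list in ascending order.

§2 is struck. §3 has no operative effect of its own apart from §2 and is therefore inoperative. §7 does nothing except set the tolling of the renewal of the employment term by reference to §3; with §3 gone it has no independent effect and is inoperative. §8 declares §1 and §3 mutually dependent; since one of them has fallen, all of them are of no effect. That brings down §1 as well. §5 in turn depends solely on a provision now struck and likewise falls. The remainder continues in force under §8. That leaves §4, §6, and §8 in effect.

1, 2, 3, 5, 7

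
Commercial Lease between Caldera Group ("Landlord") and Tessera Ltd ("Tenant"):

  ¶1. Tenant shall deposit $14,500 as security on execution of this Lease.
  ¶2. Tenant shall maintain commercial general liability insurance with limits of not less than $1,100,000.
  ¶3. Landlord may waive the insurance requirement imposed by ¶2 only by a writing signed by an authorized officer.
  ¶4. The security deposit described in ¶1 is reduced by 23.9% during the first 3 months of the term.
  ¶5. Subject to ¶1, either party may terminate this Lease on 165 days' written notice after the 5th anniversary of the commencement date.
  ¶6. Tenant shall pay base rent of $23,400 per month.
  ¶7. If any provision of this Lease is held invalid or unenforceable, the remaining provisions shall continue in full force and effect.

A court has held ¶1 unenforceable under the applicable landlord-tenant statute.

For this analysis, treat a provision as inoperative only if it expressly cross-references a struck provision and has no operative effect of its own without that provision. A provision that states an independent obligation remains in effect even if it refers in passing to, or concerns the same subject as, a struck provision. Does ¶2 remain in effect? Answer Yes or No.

Yes

¶1 is struck. ¶4 has no operative effect of its own apart from ¶1 and is therefore inoperative. ¶5 mentions ¶1 but its own obligation stands independently of ¶1, so ¶5 is not affected. ¶7 is a severability clause and preserves every provision that can still be given independent effect. That leaves ¶2, ¶3, ¶5, ¶6, and ¶7 in effect. ¶2 is among the surviving provisions, so the answer is yes.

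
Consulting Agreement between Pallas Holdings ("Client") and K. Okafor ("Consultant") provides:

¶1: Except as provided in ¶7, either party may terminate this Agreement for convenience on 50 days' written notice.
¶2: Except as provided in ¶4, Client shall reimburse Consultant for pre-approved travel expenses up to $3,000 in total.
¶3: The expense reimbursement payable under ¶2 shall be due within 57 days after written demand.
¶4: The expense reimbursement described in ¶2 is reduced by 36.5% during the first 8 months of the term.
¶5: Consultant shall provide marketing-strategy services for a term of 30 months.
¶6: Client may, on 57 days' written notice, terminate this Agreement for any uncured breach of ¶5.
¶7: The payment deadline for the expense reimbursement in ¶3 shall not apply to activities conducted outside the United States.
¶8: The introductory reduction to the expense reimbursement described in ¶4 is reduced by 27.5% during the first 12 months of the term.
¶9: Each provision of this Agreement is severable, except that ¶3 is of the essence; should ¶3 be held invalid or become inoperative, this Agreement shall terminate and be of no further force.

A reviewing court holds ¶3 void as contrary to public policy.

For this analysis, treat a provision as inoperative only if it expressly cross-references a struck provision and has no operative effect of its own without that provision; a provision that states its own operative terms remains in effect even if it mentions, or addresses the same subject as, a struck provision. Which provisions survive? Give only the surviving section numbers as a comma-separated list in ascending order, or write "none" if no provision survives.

none

¶3 is struck. ¶7 does nothing except set the carve-out from the payment deadline for the expense reimbursement by reference to ¶3; with ¶3 gone it has no independent effect and is inoperative. ¶9 makes ¶3 an essential term, and ¶3 is the provision held invalid; under ¶9, the entire Agreement is therefore void. No provision of the Agreement survives.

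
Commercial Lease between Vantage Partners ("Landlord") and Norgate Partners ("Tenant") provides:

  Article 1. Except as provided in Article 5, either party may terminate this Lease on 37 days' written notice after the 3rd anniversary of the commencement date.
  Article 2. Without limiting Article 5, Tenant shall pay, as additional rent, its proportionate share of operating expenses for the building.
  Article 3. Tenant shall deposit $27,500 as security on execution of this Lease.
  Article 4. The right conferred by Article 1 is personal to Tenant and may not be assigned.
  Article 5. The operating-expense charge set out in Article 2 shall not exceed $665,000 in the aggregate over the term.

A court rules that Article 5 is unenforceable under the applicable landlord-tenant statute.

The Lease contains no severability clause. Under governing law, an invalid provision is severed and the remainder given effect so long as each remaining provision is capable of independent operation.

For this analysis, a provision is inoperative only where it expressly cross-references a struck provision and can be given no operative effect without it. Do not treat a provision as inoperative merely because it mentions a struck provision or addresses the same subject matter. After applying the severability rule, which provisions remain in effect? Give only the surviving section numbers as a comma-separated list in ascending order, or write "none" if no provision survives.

1, 2, 3, 4

Article 5 is struck. Article 2 mentions Article 5 but its own obligation stands independently of Article 5, so Article 2 is not affected. Although Article 1 refers to Article 5, its operative terms do not depend on Article 5, so it remains in effect. No other provision's operative terms depend on Article 5. With no severability clause, the stated default rule severs what cannot stand and enforces each remaining provision that can operate on its own. The provisions still in force are Article 1, Article 2, Article 3, and Article 4.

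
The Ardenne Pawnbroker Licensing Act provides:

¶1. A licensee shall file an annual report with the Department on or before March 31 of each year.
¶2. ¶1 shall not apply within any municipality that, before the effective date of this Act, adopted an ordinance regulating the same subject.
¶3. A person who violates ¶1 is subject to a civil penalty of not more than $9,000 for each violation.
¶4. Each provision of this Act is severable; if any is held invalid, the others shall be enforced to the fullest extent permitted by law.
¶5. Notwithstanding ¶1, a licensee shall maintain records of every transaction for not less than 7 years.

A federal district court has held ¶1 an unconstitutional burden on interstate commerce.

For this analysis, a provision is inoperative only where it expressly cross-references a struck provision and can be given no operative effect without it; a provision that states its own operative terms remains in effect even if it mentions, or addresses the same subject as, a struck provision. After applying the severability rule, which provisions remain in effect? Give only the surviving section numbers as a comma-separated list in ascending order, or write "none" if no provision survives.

4, 5

¶1 is struck. ¶2 operates only by reference to ¶1, so it falls with ¶1. ¶3 has no operative effect of its own apart from ¶1 and is therefore inoperative. Although ¶5 refers to ¶1, its operative terms do not depend on ¶1, so it remains in effect. Under the severability clause in ¶4, the remaining provisions continue in force. ¶4 and ¶5 remain in effect.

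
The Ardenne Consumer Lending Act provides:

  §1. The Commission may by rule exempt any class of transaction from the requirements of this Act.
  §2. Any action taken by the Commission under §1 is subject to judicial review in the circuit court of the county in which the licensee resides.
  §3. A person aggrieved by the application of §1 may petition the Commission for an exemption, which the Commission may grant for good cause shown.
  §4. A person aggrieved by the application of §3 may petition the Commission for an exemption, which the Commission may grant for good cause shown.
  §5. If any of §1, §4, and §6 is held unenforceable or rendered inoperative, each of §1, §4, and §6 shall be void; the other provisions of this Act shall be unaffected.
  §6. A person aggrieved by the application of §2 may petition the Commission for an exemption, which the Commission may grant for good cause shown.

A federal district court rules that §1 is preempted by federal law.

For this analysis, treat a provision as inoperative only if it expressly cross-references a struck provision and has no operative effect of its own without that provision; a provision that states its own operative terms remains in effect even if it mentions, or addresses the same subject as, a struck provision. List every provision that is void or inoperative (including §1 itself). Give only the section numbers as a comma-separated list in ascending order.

1, 2, 3, 4, 6

§1 is struck. §2 merely fixes the judicial-review right for §1; with §1 gone it has nothing to operate on and falls away. §3 merely fixes the exemption procedure for §1; with §1 gone it has nothing to operate on and falls away. The only function of §4 is the exemption procedure for §3, so it cannot stand once §3 is removed. The only function of §6 is the exemption procedure for §2, so it cannot stand once §2 is removed. §5 declares §1, §4, and §6 mutually dependent; since one of them has fallen, all of them are of no effect. The remainder continues in force under §5. Only §5 remains in effect.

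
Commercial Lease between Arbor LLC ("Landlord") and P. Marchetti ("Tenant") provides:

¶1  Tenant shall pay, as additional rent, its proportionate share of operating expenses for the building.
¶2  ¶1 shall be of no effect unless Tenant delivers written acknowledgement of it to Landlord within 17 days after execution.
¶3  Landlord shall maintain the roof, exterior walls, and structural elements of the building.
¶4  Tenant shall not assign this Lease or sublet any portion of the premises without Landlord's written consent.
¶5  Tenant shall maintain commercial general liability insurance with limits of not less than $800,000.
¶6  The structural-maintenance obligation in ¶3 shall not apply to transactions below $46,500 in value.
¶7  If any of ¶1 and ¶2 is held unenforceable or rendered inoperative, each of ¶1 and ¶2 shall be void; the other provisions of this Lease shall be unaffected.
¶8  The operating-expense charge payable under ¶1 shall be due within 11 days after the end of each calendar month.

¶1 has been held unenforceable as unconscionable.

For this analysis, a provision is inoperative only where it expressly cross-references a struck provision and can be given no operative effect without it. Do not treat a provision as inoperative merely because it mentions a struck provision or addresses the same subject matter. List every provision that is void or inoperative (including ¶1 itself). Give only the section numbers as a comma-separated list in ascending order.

¶1 is struck. ¶2 merely fixes the acknowledgement condition for ¶1; with ¶1 gone it has nothing to operate on and falls away. The whole of ¶8 is the payment deadline for the operating-expense charge, defined by reference to ¶1, so ¶8 cannot stand once ¶1 is removed. ¶7 declares ¶1 and ¶2 mutually dependent; since one of them has fallen, all of them are of no effect. The remainder continues in force under ¶7. The provisions still in force are ¶3, ¶4, ¶5, ¶6, and ¶7.

1, 2, 8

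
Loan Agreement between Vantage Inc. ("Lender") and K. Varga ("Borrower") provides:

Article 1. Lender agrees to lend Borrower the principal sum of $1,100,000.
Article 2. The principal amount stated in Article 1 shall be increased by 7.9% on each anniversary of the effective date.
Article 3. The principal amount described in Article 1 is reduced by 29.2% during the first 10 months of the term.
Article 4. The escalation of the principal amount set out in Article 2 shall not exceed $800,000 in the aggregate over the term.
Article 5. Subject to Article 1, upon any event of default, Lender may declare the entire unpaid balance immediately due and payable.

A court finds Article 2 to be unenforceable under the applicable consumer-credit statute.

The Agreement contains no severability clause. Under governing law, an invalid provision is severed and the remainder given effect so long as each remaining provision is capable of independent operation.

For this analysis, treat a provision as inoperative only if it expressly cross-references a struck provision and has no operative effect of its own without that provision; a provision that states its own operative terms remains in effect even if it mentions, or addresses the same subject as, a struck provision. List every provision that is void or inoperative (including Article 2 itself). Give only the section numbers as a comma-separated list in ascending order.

2, 4

Article 2 is struck. Article 4 has no operative effect of its own apart from Article 2 and is therefore inoperative. Under the stated default rule, only provisions that cannot operate independently fall away; the rest are enforced. Article 1, Article 3, and Article 5 remain in effect.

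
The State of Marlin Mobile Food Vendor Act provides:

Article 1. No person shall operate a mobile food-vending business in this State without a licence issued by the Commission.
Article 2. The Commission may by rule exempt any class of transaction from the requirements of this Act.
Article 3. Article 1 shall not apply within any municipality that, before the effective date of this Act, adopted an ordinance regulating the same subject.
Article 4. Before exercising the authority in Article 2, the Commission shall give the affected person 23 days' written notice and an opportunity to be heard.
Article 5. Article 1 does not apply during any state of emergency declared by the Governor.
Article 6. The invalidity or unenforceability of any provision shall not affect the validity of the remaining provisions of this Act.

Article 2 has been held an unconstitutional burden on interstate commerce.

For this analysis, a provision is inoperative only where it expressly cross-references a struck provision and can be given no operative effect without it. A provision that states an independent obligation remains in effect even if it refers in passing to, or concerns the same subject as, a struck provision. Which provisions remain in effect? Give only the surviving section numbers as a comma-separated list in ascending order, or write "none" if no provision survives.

Article 2 is struck. Article 4 has no operative effect of its own apart from Article 2 and is therefore inoperative. Under the severability clause in Article 6, the remaining provisions continue in force. The provisions still in force are Article 1, Article 3, Article 5, and Article 6.

1, 3, 5, 6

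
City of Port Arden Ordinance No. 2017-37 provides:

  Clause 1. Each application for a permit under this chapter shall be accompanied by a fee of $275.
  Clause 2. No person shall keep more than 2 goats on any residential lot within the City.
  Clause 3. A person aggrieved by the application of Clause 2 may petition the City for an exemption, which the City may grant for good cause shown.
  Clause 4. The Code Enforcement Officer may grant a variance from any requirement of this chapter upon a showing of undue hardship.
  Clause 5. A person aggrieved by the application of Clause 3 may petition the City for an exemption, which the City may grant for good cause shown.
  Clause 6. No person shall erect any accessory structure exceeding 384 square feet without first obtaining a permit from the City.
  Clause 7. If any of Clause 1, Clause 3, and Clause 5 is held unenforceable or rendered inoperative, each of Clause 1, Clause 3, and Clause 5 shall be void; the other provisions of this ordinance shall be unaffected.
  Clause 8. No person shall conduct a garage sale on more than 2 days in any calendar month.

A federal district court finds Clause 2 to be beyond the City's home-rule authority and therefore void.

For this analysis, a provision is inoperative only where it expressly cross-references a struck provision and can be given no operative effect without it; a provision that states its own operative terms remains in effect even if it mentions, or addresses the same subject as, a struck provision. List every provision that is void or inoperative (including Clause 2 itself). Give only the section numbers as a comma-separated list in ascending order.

1, 2, 3, 5

Clause 2 is struck. Clause 3 has no operative effect of its own apart from Clause 2 and is therefore inoperative. The only function of Clause 5 is the exemption procedure for Clause 3, so it cannot stand once Clause 3 is removed. Clause 7 declares Clause 1, Clause 3, and Clause 5 mutually dependent; since one of them has fallen, all of them are of no effect. That brings down Clause 1 as well. The remainder continues in force under Clause 7. Clause 4, Clause 6, Clause 7, and Clause 8 remain in effect.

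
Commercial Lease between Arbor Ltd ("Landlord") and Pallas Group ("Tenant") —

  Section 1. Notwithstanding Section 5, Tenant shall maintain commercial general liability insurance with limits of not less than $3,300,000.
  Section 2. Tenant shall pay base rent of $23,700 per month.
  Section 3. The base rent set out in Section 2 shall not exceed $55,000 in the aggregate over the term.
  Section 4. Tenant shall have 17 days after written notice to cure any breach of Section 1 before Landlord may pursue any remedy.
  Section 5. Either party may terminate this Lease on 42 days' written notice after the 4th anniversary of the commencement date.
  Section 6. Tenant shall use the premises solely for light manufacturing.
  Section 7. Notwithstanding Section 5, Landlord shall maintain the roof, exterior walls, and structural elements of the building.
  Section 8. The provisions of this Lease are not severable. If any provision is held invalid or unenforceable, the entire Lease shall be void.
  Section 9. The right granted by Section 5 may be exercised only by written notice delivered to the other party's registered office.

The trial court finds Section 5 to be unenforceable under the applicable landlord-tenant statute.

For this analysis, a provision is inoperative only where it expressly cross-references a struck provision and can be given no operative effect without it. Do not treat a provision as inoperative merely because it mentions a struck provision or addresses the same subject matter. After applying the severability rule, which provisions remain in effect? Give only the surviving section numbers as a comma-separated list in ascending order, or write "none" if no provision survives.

none

Section 5 is struck. The only function of Section 9 is the notice requirement for Section 5, so it cannot stand once Section 5 is removed. Section 8 provides that the Lease is not severable, so the invalidity of any one provision voids the entire Lease. No provision of the Lease survives.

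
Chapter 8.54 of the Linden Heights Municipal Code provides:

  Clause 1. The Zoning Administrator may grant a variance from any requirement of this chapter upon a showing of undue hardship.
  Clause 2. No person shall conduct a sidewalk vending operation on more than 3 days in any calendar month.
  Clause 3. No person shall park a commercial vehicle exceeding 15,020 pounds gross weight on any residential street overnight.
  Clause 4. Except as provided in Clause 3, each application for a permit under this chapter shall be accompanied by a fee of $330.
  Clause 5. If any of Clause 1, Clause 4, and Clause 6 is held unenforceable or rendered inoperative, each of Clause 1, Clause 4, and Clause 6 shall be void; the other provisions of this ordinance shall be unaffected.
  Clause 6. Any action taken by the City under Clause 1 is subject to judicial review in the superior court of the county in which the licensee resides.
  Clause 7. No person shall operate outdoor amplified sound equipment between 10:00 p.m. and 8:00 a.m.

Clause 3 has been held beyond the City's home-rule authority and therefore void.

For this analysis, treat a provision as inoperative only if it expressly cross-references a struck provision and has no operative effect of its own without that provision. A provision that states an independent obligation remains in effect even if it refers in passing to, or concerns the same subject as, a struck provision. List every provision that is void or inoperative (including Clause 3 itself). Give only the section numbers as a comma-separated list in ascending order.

3

Clause 3 is struck. Clause 4 mentions Clause 3 but its own obligation stands independently of Clause 3, so Clause 4 is not affected. No other provision's operative terms depend on Clause 3. Clause 5 ties Clause 1, Clause 4, and Clause 6 together, but none of those is affected here; the remaining provisions continue in force under Clause 5. That leaves Clause 1, Clause 2, Clause 4, Clause 5, Clause 6, and Clause 7 in effect.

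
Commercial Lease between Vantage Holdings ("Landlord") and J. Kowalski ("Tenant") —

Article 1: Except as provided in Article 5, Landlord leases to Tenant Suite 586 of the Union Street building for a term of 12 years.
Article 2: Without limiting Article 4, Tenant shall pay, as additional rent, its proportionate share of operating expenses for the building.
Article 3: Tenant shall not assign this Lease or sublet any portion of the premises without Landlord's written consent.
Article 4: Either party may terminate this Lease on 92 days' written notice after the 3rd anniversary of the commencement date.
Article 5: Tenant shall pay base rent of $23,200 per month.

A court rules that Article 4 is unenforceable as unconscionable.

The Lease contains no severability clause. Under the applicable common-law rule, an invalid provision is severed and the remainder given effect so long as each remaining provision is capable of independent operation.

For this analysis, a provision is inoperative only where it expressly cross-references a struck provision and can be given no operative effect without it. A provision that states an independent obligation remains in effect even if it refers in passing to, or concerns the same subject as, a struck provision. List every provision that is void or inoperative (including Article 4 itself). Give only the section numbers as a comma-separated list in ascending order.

4

Article 4 is struck. Article 2 mentions Article 4 but its own obligation stands independently of Article 4, so Article 2 is not affected. Nothing else in the Lease is defined by reference to Article 4. Under the stated default rule, only provisions that cannot operate independently fall away; the rest are enforced. The provisions still in force are Article 1, Article 2, Article 3, and Article 5.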